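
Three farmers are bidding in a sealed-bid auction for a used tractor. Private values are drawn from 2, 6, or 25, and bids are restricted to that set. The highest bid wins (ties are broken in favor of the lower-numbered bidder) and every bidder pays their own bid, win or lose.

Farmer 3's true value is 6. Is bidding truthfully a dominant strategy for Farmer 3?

Consider the case where Farmer 1 bids 2 and Farmer 2 bids 6.
Truthful bid 6: loses but pays 6, utility -6.
Bid 2 instead: loses but pays 2, utility -2.
Since -2 > -6, bidding 2 is strictly better here, so truthful bidding is not dominant.

No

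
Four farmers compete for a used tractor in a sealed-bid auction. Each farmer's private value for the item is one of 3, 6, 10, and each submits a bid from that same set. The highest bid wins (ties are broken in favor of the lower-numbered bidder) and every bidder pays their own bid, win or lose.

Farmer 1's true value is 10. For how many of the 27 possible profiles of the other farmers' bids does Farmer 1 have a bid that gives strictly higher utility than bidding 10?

8

Others bid (3, 3, 3): truth gives 0; bid 3 gives 7 > 0. Violating.
Others bid (3, 3, 6): truth gives 0; bid 6 gives 4 > 0. Violating.
Others bid (3, 6, 3): truth gives 0; bid 6 gives 4 > 0. Violating.
Others bid (3, 6, 6): truth gives 0; bid 6 gives 4 > 0. Violating.
Others bid (3, 3, 10): truth gives 0; no alternative beats it.
Others bid (3, 6, 10): truth gives 0; no alternative beats it.
(Checking all 27 profiles: 8 have a profitable deviation, 19 do not.)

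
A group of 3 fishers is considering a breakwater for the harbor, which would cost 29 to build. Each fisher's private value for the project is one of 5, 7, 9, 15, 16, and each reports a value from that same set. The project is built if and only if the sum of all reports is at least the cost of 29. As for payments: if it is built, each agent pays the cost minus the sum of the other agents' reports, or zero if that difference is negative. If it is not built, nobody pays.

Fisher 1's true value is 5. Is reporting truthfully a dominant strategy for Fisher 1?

Check each profile of the others' reports and compare truth against every alternative report.
Others report (7, 15): truth gives 0, best alternative gives -2.
Others report (15, 7): truth gives 0, best alternative gives -2.
Others report (7, 16): truth gives 0, best alternative gives -1.
Others report (16, 7): truth gives 0, best alternative gives -1.
Others report (15, 15): truth gives 5, best alternative gives 5.
Others report (15, 16): truth gives 5, best alternative gives 5.
(Remaining 19 profiles checked similarly; truth is weakly best in each.)
In every case the truthful report is at least as good as any alternative, so it is a dominant strategy.

Yes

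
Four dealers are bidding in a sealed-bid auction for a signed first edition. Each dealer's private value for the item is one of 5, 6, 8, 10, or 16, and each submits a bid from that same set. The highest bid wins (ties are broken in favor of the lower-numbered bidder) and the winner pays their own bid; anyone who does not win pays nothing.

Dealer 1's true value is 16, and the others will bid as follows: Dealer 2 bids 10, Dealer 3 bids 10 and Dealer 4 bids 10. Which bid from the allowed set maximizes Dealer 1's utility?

Bid 5: loses, pays 0, utility 0.
Bid 6: loses, pays 0, utility 0.
Bid 8: loses, pays 0, utility 0.
Bid 10: wins, pays 10, utility 16 - 10 = 6.
Bid 16: wins, pays 16, utility 16 - 16 = 0.
The best choice is 10 with utility 6.

10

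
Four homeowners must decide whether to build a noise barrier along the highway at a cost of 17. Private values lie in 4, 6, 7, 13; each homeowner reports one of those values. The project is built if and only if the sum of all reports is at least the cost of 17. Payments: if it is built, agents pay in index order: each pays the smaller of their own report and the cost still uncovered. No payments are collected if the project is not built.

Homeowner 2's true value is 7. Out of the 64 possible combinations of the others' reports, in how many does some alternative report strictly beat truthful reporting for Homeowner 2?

Others report (4, 4, 4): truth gives 0; report 6 gives 1 > 0. Violating.
Others report (4, 4, 6): truth gives 0; report 4 gives 3 > 0. Violating.
Others report (4, 4, 7): truth gives 0; report 4 gives 3 > 0. Violating.
Others report (4, 4, 13): truth gives 0; report 4 gives 3 > 0. Violating.
Others report (13, 4, 4): truth gives 3; no alternative beats it.
Others report (13, 4, 6): truth gives 3; no alternative beats it.
(Checking all 64 profiles: 48 have a profitable deviation, 16 do not.)

48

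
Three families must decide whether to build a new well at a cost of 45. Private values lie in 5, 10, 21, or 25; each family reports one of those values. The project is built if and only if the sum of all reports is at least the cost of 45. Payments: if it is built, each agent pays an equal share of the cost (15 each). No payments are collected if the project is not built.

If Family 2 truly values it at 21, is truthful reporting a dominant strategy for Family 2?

No

Consider the case where Family 1 reports 10 and Family 3 reports 10.
Truthful report 21: project not built, utility 0.
Report 25 instead: project built, pays 15, utility 21 - 15 = 6.
Since 6 > 0, reporting 25 is strictly better here, so truthful reporting is not dominant.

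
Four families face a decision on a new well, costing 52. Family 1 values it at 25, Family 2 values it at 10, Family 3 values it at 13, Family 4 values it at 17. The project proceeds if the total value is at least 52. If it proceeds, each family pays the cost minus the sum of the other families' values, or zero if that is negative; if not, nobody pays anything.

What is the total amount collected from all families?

Total value 65 ≥ cost 52, so it is built.
Family 1: others sum to 40; max(0, 52 - 40) = 12.
Family 2: others sum to 55; max(0, 52 - 55) = 0.
Family 3: others sum to 52; max(0, 52 - 52) = 0.
Family 4: others sum to 48; max(0, 52 - 48) = 4.
Total collected = 12 + 0 + 0 + 4 = 16.

16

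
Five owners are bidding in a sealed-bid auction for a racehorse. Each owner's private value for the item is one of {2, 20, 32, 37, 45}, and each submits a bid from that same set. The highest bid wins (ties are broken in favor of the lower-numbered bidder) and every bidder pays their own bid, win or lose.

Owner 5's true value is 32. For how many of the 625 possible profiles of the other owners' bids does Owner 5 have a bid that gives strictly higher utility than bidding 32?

Others bid (2, 2, 2, 2): truth gives 0; bid 20 gives 12 > 0. Violating.
Others bid (2, 2, 2, 32): truth gives -32; bid 2 gives -2 > -32. Violating.
Others bid (2, 2, 2, 37): truth gives -32; bid 2 gives -2 > -32. Violating.
Others bid (2, 2, 2, 45): truth gives -32; bid 2 gives -2 > -32. Violating.
Others bid (2, 2, 2, 20): truth gives 0; no alternative beats it.
Others bid (2, 2, 20, 2): truth gives 0; no alternative beats it.
(Checking all 625 profiles: 610 have a profitable deviation, 15 do not.)

610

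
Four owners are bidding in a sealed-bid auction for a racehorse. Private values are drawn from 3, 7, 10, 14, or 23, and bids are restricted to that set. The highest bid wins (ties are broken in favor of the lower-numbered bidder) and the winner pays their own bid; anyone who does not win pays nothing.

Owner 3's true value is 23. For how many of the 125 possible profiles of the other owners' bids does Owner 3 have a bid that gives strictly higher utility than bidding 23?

36

Others bid (3, 3, 3): truth gives 0; bid 7 gives 16 > 0. Violating.
Others bid (3, 3, 7): truth gives 0; bid 7 gives 16 > 0. Violating.
Others bid (3, 3, 10): truth gives 0; bid 10 gives 13 > 0. Violating.
Others bid (3, 3, 14): truth gives 0; bid 14 gives 9 > 0. Violating.
Others bid (3, 3, 23): truth gives 0; no alternative beats it.
Others bid (3, 7, 23): truth gives 0; no alternative beats it.
(Checking all 125 profiles: 36 have a profitable deviation, 89 do not.)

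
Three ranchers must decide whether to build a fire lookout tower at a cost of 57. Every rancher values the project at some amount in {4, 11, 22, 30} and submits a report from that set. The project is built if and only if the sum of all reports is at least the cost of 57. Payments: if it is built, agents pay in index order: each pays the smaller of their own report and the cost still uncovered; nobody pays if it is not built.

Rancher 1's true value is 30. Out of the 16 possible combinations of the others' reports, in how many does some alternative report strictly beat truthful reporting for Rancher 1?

Others report (11, 30): truth gives 0; report 22 gives 8 > 0. Violating.
Others report (22, 22): truth gives 0; report 22 gives 8 > 0. Violating.
Others report (22, 30): truth gives 0; report 11 gives 19 > 0. Violating.
Others report (30, 11): truth gives 0; report 22 gives 8 > 0. Violating.
Others report (4, 4): truth gives 0; no alternative beats it.
Others report (4, 11): truth gives 0; no alternative beats it.
(Checking all 16 profiles: 6 have a profitable deviation, 10 do not.)

6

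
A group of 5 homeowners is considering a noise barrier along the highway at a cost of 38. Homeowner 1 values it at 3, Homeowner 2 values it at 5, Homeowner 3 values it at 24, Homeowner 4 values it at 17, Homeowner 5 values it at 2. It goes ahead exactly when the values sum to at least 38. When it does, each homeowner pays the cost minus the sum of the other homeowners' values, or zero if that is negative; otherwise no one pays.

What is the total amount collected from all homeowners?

Total value 51 ≥ cost 38, so it is built.
Homeowner 1: others sum to 48; max(0, 38 - 48) = 0.
Homeowner 2: others sum to 46; max(0, 38 - 46) = 0.
Homeowner 3: others sum to 27; max(0, 38 - 27) = 11.
Homeowner 4: others sum to 34; max(0, 38 - 34) = 4.
Homeowner 5: others sum to 49; max(0, 38 - 49) = 0.
Total collected = 0 + 0 + 11 + 4 + 0 = 15.

15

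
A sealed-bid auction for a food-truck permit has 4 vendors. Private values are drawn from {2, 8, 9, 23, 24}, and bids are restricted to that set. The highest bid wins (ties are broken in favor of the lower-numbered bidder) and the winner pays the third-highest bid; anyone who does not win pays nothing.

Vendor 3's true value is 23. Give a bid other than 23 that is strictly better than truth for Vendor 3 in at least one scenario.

Suppose Vendor 1 bids 2, Vendor 2 bids 2 and Vendor 4 bids 24.
Bid 23: loses, pays 0, utility 0.
Bid 24: wins, pays 2, utility 23 - 2 = 21.
So bidding 24 beats truth here (21 > 0).

24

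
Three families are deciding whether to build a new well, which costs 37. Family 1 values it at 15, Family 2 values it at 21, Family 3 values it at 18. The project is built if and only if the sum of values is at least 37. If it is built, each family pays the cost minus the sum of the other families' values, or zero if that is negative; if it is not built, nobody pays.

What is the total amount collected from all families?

5

Total value 54 ≥ cost 37, so it is built.
Family 1: others sum to 39; max(0, 37 - 39) = 0.
Family 2: others sum to 33; max(0, 37 - 33) = 4.
Family 3: others sum to 36; max(0, 37 - 36) = 1.
Total collected = 0 + 4 + 1 = 5.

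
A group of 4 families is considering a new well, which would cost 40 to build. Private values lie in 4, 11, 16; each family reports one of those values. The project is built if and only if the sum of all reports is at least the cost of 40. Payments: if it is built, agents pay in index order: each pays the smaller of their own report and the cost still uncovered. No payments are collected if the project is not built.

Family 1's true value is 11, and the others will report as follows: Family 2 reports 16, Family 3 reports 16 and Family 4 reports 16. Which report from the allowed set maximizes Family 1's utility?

4

Report 4: project built, pays 4, utility 11 - 4 = 7.
Report 11: project built, pays 11, utility 11 - 11 = 0.
Report 16: project built, pays 16, utility 11 - 16 = -5.
The best choice is 4 with utility 7.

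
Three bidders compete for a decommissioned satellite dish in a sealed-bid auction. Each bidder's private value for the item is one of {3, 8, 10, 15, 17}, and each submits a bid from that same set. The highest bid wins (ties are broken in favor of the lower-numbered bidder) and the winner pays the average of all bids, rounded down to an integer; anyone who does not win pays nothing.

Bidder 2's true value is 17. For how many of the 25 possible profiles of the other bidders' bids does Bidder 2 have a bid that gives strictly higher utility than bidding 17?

10

Others bid (3, 3): truth gives 10; bid 8 gives 13 > 10. Violating.
Others bid (3, 8): truth gives 8; bid 8 gives 11 > 8. Violating.
Others bid (3, 10): truth gives 7; bid 10 gives 10 > 7. Violating.
Others bid (8, 3): truth gives 8; bid 10 gives 10 > 8. Violating.
Others bid (3, 15): truth gives 6; no alternative beats it.
Others bid (3, 17): truth gives 5; no alternative beats it.
(Checking all 25 profiles: 10 have a profitable deviation, 15 do not.)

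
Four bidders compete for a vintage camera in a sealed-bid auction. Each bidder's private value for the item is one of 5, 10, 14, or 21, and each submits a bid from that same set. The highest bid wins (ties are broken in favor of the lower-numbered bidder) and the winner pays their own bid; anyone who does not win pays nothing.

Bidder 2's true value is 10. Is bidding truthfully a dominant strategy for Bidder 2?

Check each profile of the others' bids and compare truth against every alternative bid.
Others bid (5, 5, 5): truth gives 0, best alternative gives 0.
Others bid (5, 5, 10): truth gives 0, best alternative gives 0.
Others bid (5, 5, 14): truth gives 0, best alternative gives 0.
Others bid (5, 5, 21): truth gives 0, best alternative gives 0.
Others bid (5, 10, 5): truth gives 0, best alternative gives 0.
Others bid (5, 10, 10): truth gives 0, best alternative gives 0.
(Remaining 58 profiles checked similarly; truth is weakly best in each.)
In every case the truthful bid is at least as good as any alternative, so it is a dominant strategy.

Yes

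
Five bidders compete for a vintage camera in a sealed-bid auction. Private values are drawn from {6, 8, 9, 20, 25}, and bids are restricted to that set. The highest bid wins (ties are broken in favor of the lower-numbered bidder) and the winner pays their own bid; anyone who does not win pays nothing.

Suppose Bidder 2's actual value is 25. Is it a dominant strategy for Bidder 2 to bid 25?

No

Consider the case where Bidder 1 bids 6, Bidder 3 bids 6, Bidder 4 bids 6 and Bidder 5 bids 6.
Truthful bid 25: wins, pays 25, utility 25 - 25 = 0.
Bid 8 instead: wins, pays 8, utility 25 - 8 = 17.
Since 17 > 0, bidding 8 is strictly better here, so truthful bidding is not dominant.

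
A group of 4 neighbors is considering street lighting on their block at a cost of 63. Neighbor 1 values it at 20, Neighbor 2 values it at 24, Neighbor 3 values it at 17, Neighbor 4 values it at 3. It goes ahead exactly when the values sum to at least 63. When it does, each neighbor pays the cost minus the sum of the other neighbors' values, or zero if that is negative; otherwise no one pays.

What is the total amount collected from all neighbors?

60

Total value 64 ≥ cost 63, so it is built.
Neighbor 1: others sum to 44; max(0, 63 - 44) = 19.
Neighbor 2: others sum to 40; max(0, 63 - 40) = 23.
Neighbor 3: others sum to 47; max(0, 63 - 47) = 16.
Neighbor 4: others sum to 61; max(0, 63 - 61) = 2.
Total collected = 19 + 23 + 16 + 2 = 60.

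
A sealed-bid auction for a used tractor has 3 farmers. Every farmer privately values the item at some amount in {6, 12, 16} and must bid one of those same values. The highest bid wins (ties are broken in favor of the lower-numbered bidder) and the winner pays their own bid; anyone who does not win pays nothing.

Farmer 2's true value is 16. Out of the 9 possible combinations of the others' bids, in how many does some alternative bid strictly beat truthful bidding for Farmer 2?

Others bid (6, 6): truth gives 0; bid 12 gives 4 > 0. Violating.
Others bid (6, 12): truth gives 0; bid 12 gives 4 > 0. Violating.
Others bid (6, 16): truth gives 0; no alternative beats it.
Others bid (12, 6): truth gives 0; no alternative beats it.
(Checking all 9 profiles: 2 have a profitable deviation, 7 do not.)

2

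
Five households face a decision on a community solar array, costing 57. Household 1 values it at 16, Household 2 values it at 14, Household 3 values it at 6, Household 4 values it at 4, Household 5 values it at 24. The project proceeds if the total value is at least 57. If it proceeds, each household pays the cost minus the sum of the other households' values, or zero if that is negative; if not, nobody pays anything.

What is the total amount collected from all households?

Total value 64 ≥ cost 57, so it is built.
Household 1: others sum to 48; max(0, 57 - 48) = 9.
Household 2: others sum to 50; max(0, 57 - 50) = 7.
Household 3: others sum to 58; max(0, 57 - 58) = 0.
Household 4: others sum to 60; max(0, 57 - 60) = 0.
Household 5: others sum to 40; max(0, 57 - 40) = 17.
Total collected = 9 + 7 + 0 + 0 + 17 = 33.

33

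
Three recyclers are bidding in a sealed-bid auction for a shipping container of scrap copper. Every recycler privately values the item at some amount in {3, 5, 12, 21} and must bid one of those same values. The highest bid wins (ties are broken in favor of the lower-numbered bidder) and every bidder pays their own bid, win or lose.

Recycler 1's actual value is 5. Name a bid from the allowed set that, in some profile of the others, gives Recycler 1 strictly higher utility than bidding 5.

Suppose Recycler 2 bids 3 and Recycler 3 bids 3.
Bid 5: wins, pays 5, utility 5 - 5 = 0.
Bid 3: wins, pays 3, utility 5 - 3 = 2.
So bidding 3 beats truth here (2 > 0).

3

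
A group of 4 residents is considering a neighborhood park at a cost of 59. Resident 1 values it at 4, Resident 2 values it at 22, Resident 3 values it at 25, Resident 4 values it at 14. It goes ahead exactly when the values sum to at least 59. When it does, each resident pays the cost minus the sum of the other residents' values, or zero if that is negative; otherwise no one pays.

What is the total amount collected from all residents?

Total value 65 ≥ cost 59, so it is built.
Resident 1: others sum to 61; max(0, 59 - 61) = 0.
Resident 2: others sum to 43; max(0, 59 - 43) = 16.
Resident 3: others sum to 40; max(0, 59 - 40) = 19.
Resident 4: others sum to 51; max(0, 59 - 51) = 8.
Total collected = 0 + 16 + 19 + 8 = 43.

43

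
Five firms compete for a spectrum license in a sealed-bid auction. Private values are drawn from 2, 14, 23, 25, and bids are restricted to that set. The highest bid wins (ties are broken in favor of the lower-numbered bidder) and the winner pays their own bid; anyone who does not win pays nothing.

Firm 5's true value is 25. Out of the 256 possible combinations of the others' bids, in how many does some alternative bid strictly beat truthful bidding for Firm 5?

16

Others bid (2, 2, 2, 2): truth gives 0; bid 14 gives 11 > 0. Violating.
Others bid (2, 2, 2, 14): truth gives 0; bid 23 gives 2 > 0. Violating.
Others bid (2, 2, 14, 2): truth gives 0; bid 23 gives 2 > 0. Violating.
Others bid (2, 2, 14, 14): truth gives 0; bid 23 gives 2 > 0. Violating.
Others bid (2, 2, 2, 23): truth gives 0; no alternative beats it.
Others bid (2, 2, 2, 25): truth gives 0; no alternative beats it.
(Checking all 256 profiles: 16 have a profitable deviation, 240 do not.)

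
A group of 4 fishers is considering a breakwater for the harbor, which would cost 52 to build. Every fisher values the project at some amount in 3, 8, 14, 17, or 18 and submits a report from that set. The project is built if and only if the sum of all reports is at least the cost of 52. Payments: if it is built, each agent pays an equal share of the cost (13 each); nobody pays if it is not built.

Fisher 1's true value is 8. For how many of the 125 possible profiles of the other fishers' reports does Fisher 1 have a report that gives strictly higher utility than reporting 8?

12

Others report (8, 18, 18): truth gives -5; report 3 gives 0 > -5. Violating.
Others report (14, 14, 17): truth gives -5; report 3 gives 0 > -5. Violating.
Others report (14, 14, 18): truth gives -5; report 3 gives 0 > -5. Violating.
Others report (14, 17, 14): truth gives -5; report 3 gives 0 > -5. Violating.
Others report (3, 3, 3): truth gives 0; no alternative beats it.
Others report (3, 3, 8): truth gives 0; no alternative beats it.
(Checking all 125 profiles: 12 have a profitable deviation, 113 do not.)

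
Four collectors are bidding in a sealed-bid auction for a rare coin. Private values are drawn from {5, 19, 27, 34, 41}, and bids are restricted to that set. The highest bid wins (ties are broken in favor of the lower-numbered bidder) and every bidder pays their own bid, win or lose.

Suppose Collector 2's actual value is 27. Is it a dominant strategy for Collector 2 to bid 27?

No

Consider the case where Collector 1 bids 5, Collector 3 bids 5 and Collector 4 bids 5.
Truthful bid 27: wins, pays 27, utility 27 - 27 = 0.
Bid 19 instead: wins, pays 19, utility 27 - 19 = 8.
Since 8 > 0, bidding 19 is strictly better here, so truthful bidding is not dominant.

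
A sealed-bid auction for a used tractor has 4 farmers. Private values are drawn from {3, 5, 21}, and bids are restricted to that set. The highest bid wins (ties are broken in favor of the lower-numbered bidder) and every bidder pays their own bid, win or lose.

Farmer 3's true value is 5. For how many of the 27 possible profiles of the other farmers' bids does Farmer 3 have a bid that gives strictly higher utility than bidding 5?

Others bid (3, 3, 21): truth gives -5; bid 3 gives -3 > -5. Violating.
Others bid (3, 5, 3): truth gives -5; bid 3 gives -3 > -5. Violating.
Others bid (3, 5, 5): truth gives -5; bid 3 gives -3 > -5. Violating.
Others bid (3, 5, 21): truth gives -5; bid 3 gives -3 > -5. Violating.
Others bid (3, 3, 3): truth gives 0; no alternative beats it.
Others bid (3, 3, 5): truth gives 0; no alternative beats it.
(Checking all 27 profiles: 25 have a profitable deviation, 2 do not.)

25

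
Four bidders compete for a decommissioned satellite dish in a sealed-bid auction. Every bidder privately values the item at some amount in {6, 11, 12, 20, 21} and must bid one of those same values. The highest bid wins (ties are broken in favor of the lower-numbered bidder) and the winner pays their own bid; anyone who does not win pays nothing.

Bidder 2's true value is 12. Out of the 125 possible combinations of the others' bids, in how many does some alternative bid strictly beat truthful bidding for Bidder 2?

Others bid (6, 6, 6): truth gives 0; bid 11 gives 1 > 0. Violating.
Others bid (6, 6, 11): truth gives 0; bid 11 gives 1 > 0. Violating.
Others bid (6, 11, 6): truth gives 0; bid 11 gives 1 > 0. Violating.
Others bid (6, 11, 11): truth gives 0; bid 11 gives 1 > 0. Violating.
Others bid (6, 6, 12): truth gives 0; no alternative beats it.
Others bid (6, 6, 20): truth gives 0; no alternative beats it.
(Checking all 125 profiles: 4 have a profitable deviation, 121 do not.)

4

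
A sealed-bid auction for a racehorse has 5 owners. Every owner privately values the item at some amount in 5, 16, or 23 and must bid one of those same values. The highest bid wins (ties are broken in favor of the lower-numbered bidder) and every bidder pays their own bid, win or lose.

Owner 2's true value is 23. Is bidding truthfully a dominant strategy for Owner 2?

Consider the case where Owner 1 bids 5, Owner 3 bids 5, Owner 4 bids 5 and Owner 5 bids 5.
Truthful bid 23: wins, pays 23, utility 23 - 23 = 0.
Bid 16 instead: wins, pays 16, utility 23 - 16 = 7.
Since 7 > 0, bidding 16 is strictly better here, so truthful bidding is not dominant.

No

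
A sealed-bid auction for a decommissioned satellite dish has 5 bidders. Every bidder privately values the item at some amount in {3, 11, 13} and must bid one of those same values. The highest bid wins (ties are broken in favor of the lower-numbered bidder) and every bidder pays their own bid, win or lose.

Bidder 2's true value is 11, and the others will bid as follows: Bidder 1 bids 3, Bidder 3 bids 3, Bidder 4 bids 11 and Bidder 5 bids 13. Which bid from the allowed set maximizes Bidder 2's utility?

Bid 3: loses but pays 3, utility -3.
Bid 11: loses but pays 11, utility -11.
Bid 13: wins, pays 13, utility 11 - 13 = -2.
The best choice is 13 with utility -2.

13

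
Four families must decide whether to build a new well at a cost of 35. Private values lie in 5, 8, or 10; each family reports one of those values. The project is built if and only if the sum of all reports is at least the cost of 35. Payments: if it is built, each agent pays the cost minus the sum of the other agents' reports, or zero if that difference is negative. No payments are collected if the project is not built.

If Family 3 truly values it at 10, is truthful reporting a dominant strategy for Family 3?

Yes

Check each profile of the others' reports and compare truth against every alternative report.
Others report (8, 8, 10): truth gives 1, best alternative gives 0.
Others report (8, 10, 8): truth gives 1, best alternative gives 0.
Others report (10, 8, 8): truth gives 1, best alternative gives 0.
Others report (10, 10, 10): truth gives 5, best alternative gives 5.
Others report (8, 10, 10): truth gives 3, best alternative gives 3.
Others report (10, 8, 10): truth gives 3, best alternative gives 3.
(Remaining 21 profiles checked similarly; truth is weakly best in each.)
In every case the truthful report is at least as good as any alternative, so it is a dominant strategy.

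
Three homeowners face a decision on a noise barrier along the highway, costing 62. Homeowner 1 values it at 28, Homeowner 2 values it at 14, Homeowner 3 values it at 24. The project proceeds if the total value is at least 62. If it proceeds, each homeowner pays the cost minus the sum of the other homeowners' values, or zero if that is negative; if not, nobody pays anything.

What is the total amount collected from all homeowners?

Total value 66 ≥ cost 62, so it is built.
Homeowner 1: others sum to 38; max(0, 62 - 38) = 24.
Homeowner 2: others sum to 52; max(0, 62 - 52) = 10.
Homeowner 3: others sum to 42; max(0, 62 - 42) = 20.
Total collected = 24 + 10 + 20 = 54.

54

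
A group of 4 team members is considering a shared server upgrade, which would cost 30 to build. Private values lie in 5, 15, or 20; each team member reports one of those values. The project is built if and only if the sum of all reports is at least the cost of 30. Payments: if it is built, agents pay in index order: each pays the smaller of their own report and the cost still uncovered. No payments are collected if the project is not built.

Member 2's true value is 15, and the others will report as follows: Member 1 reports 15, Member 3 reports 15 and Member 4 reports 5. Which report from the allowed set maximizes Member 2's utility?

5

Report 5: project built, pays 5, utility 15 - 5 = 10.
Report 15: project built, pays 15, utility 15 - 15 = 0.
Report 20: project built, pays 15, utility 15 - 15 = 0.
The best choice is 5 with utility 10.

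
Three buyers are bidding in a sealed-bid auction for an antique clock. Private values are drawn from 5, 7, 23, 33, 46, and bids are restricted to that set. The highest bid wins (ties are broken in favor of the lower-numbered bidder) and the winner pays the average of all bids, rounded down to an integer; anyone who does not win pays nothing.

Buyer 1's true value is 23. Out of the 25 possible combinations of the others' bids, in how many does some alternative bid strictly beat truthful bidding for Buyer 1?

4

Others bid (5, 5): truth gives 12; bid 5 gives 18 > 12. Violating.
Others bid (5, 7): truth gives 12; bid 7 gives 17 > 12. Violating.
Others bid (7, 5): truth gives 12; bid 7 gives 17 > 12. Violating.
Others bid (7, 7): truth gives 11; bid 7 gives 16 > 11. Violating.
Others bid (5, 23): truth gives 6; no alternative beats it.
Others bid (5, 33): truth gives 0; no alternative beats it.
(Checking all 25 profiles: 4 have a profitable deviation, 21 do not.)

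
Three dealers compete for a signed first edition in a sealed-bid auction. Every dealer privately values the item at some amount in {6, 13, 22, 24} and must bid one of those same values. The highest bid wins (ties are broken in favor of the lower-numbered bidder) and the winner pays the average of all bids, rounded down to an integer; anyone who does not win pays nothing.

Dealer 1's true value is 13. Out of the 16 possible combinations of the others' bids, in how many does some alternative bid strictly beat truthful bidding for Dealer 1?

1

Others bid (6, 6): truth gives 5; bid 6 gives 7 > 5. Violating.
Others bid (6, 13): truth gives 3; no alternative beats it.
Others bid (6, 22): truth gives 0; no alternative beats it.
(Checking all 16 profiles: 1 has a profitable deviation, 15 do not.)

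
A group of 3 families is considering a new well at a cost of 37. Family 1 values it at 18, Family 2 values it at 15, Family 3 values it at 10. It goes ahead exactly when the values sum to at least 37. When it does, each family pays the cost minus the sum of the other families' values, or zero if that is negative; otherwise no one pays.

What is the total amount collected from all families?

Total value 43 ≥ cost 37, so it is built.
Family 1: others sum to 25; max(0, 37 - 25) = 12.
Family 2: others sum to 28; max(0, 37 - 28) = 9.
Family 3: others sum to 33; max(0, 37 - 33) = 4.
Total collected = 12 + 9 + 4 = 25.

25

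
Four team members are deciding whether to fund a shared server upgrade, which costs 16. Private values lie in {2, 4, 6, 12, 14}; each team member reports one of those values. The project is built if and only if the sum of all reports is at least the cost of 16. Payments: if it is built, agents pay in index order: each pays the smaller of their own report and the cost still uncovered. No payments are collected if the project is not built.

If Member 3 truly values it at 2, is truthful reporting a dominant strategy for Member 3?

Yes

Check each profile of the others' reports and compare truth against every alternative report.
Others report (2, 2, 12): truth gives 0, best alternative gives -2.
Others report (2, 2, 14): truth gives 0, best alternative gives -2.
Others report (2, 4, 6): truth gives 0, best alternative gives -2.
Others report (2, 4, 12): truth gives 0, best alternative gives -2.
Others report (2, 4, 14): truth gives 0, best alternative gives -2.
Others report (2, 6, 4): truth gives 0, best alternative gives -2.
(Remaining 119 profiles checked similarly; truth is weakly best in each.)
In every case the truthful report is at least as good as any alternative, so it is a dominant strategy.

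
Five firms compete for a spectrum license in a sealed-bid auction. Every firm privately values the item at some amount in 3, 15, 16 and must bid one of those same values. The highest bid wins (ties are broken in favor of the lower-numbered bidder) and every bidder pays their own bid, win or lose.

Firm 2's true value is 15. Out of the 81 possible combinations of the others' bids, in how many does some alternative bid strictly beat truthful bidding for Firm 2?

73

Others bid (3, 3, 3, 16): truth gives -15; bid 16 gives -1 > -15. Violating.
Others bid (3, 3, 15, 16): truth gives -15; bid 16 gives -1 > -15. Violating.
Others bid (3, 3, 16, 3): truth gives -15; bid 16 gives -1 > -15. Violating.
Others bid (3, 3, 16, 15): truth gives -15; bid 16 gives -1 > -15. Violating.
Others bid (3, 3, 3, 3): truth gives 0; no alternative beats it.
Others bid (3, 3, 3, 15): truth gives 0; no alternative beats it.
(Checking all 81 profiles: 73 have a profitable deviation, 8 do not.)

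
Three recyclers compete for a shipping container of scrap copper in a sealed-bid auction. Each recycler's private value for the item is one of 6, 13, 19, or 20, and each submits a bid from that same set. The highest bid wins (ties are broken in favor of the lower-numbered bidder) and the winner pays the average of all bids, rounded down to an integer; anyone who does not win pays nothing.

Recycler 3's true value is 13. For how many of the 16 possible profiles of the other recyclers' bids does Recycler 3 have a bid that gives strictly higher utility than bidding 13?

Others bid (6, 13): truth gives 0; bid 19 gives 1 > 0. Violating.
Others bid (13, 6): truth gives 0; bid 19 gives 1 > 0. Violating.
Others bid (6, 6): truth gives 5; no alternative beats it.
Others bid (6, 19): truth gives 0; no alternative beats it.
(Checking all 16 profiles: 2 have a profitable deviation, 14 do not.)

2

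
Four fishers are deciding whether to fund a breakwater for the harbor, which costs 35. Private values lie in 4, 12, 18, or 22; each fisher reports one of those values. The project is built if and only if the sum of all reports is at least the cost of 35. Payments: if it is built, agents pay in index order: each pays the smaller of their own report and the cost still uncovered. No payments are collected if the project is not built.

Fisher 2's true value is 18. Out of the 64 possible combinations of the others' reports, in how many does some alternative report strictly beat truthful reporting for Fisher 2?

60

Others report (4, 4, 18): truth gives 0; report 12 gives 6 > 0. Violating.
Others report (4, 4, 22): truth gives 0; report 12 gives 6 > 0. Violating.
Others report (4, 12, 12): truth gives 0; report 12 gives 6 > 0. Violating.
Others report (4, 12, 18): truth gives 0; report 4 gives 14 > 0. Violating.
Others report (4, 4, 4): truth gives 0; no alternative beats it.
Others report (4, 4, 12): truth gives 0; no alternative beats it.
(Checking all 64 profiles: 60 have a profitable deviation, 4 do not.)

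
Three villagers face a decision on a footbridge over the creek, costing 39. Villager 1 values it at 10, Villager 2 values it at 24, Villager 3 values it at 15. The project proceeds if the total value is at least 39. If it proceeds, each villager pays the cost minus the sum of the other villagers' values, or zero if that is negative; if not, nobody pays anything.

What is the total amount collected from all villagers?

Total value 49 ≥ cost 39, so it is built.
Villager 1: others sum to 39; max(0, 39 - 39) = 0.
Villager 2: others sum to 25; max(0, 39 - 25) = 14.
Villager 3: others sum to 34; max(0, 39 - 34) = 5.
Total collected = 0 + 14 + 5 = 19.

19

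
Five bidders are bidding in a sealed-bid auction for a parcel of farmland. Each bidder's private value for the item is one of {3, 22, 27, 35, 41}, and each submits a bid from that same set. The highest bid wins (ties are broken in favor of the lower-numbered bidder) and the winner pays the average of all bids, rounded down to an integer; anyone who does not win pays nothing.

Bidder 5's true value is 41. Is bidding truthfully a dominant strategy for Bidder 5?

No

Consider the case where Bidder 1 bids 3, Bidder 2 bids 3, Bidder 3 bids 3 and Bidder 4 bids 3.
Truthful bid 41: wins, pays 10, utility 41 - 10 = 31.
Bid 22 instead: wins, pays 6, utility 41 - 6 = 35.
Since 35 > 31, bidding 22 is strictly better here, so truthful bidding is not dominant.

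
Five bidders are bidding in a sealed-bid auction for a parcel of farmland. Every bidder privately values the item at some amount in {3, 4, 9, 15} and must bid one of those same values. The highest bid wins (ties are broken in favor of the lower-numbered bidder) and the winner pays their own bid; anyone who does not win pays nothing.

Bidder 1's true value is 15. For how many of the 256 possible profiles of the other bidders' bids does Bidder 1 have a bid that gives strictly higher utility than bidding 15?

81

Others bid (3, 3, 3, 3): truth gives 0; bid 3 gives 12 > 0. Violating.
Others bid (3, 3, 3, 4): truth gives 0; bid 4 gives 11 > 0. Violating.
Others bid (3, 3, 3, 9): truth gives 0; bid 9 gives 6 > 0. Violating.
Others bid (3, 3, 4, 3): truth gives 0; bid 4 gives 11 > 0. Violating.
Others bid (3, 3, 3, 15): truth gives 0; no alternative beats it.
Others bid (3, 3, 4, 15): truth gives 0; no alternative beats it.
(Checking all 256 profiles: 81 have a profitable deviation, 175 do not.)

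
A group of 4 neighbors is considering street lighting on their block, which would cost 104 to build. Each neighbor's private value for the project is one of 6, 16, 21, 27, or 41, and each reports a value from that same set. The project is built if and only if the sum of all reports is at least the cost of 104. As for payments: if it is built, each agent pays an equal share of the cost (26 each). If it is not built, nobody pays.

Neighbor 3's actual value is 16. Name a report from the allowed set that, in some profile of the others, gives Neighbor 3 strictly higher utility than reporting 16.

Suppose Neighbor 1 reports 6, Neighbor 2 reports 41 and Neighbor 4 reports 41.
Report 16: project built, pays 26, utility 16 - 26 = -10.
Report 6: project not built, utility 0.
So reporting 6 beats truth here (0 > -10).

6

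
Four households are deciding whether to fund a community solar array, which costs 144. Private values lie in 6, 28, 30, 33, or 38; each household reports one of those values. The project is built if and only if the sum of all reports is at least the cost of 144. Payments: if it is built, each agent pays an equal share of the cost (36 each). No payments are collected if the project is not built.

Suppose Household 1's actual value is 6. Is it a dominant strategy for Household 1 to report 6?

Yes

Check each profile of the others' reports and compare truth against every alternative report.
Others report (6, 6, 6): truth gives 0, best alternative gives 0.
Others report (6, 6, 28): truth gives 0, best alternative gives 0.
Others report (6, 6, 30): truth gives 0, best alternative gives 0.
Others report (6, 6, 33): truth gives 0, best alternative gives 0.
Others report (6, 6, 38): truth gives 0, best alternative gives 0.
Others report (6, 28, 6): truth gives 0, best alternative gives 0.
(Remaining 119 profiles checked similarly; truth is weakly best in each.)
In every case the truthful report is at least as good as any alternative, so it is a dominant strategy.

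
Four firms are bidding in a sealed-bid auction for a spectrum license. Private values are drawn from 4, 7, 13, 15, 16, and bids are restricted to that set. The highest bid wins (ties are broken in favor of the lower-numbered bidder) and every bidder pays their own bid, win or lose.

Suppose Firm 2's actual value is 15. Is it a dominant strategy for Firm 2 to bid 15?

No

Consider the case where Firm 1 bids 4, Firm 3 bids 4 and Firm 4 bids 4.
Truthful bid 15: wins, pays 15, utility 15 - 15 = 0.
Bid 7 instead: wins, pays 7, utility 15 - 7 = 8.
Since 8 > 0, bidding 7 is strictly better here, so truthful bidding is not dominant.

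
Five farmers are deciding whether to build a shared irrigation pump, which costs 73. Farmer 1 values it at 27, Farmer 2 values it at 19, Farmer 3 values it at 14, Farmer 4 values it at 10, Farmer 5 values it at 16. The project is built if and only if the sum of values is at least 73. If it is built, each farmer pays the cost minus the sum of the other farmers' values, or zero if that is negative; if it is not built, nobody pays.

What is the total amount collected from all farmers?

Total value 86 ≥ cost 73, so it is built.
Farmer 1: others sum to 59; max(0, 73 - 59) = 14.
Farmer 2: others sum to 67; max(0, 73 - 67) = 6.
Farmer 3: others sum to 72; max(0, 73 - 72) = 1.
Farmer 4: others sum to 76; max(0, 73 - 76) = 0.
Farmer 5: others sum to 70; max(0, 73 - 70) = 3.
Total collected = 14 + 6 + 1 + 0 + 3 = 24.

24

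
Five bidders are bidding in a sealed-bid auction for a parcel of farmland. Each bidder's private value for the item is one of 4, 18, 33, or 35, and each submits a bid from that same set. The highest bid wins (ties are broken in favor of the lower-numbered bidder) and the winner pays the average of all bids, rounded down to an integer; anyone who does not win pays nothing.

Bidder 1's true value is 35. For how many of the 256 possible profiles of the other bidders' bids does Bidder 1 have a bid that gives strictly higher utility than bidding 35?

20

Others bid (4, 4, 4, 4): truth gives 25; bid 4 gives 31 > 25. Violating.
Others bid (4, 4, 4, 18): truth gives 22; bid 18 gives 26 > 22. Violating.
Others bid (4, 4, 4, 33): truth gives 19; bid 33 gives 20 > 19. Violating.
Others bid (4, 4, 18, 4): truth gives 22; bid 18 gives 26 > 22. Violating.
Others bid (4, 4, 4, 35): truth gives 19; no alternative beats it.
Others bid (4, 4, 18, 33): truth gives 17; no alternative beats it.
(Checking all 256 profiles: 20 have a profitable deviation, 236 do not.)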